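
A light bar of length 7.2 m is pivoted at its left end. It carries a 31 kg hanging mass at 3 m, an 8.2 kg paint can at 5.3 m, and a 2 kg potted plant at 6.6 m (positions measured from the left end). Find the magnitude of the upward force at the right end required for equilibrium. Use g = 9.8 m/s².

F ≈ 204 N

Sum moments about the left end (the unknown pivot reaction has zero arm there).
Hanging mass: 31 × 9.8 = 303.8 N down at 3 m → arm 3 m, τ = 303.8 × 3 = 911.4 N·m clockwise.
Paint can: 8.2 × 9.8 = 80.36 N down at 5.3 m → arm 5.3 m, τ = 80.36 × 5.3 = 425.9 N·m clockwise.
Potted plant: 2 × 9.8 = 19.6 N down at 6.6 m → arm 6.6 m, τ = 19.6 × 6.6 = 129.4 N·m clockwise.
Net moment of the loads = 1467 N·m clockwise.
The upward force F acts at the right end, arm 7.2 m, giving F × 7.2 counterclockwise.
Στ = 0 ⇒ F × 7.2 = 1467 ⇒ F = 1467 / 7.2 = 204 N.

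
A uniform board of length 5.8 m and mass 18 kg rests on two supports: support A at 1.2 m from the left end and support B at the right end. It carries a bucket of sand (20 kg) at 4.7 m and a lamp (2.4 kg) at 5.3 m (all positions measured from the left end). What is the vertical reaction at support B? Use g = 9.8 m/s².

Choose support A as the axis so its reaction then has zero moment arm.
Beam weight: 18 × 9.8 = 176.4 N down at 2.9 m → arm 1.7 m, τ = 176.4 × 1.7 = 299.9 N·m clockwise.
Bucket of sand: 20 × 9.8 = 196 N down at 4.7 m → arm 3.5 m, τ = 196 × 3.5 = 686 N·m clockwise.
Lamp: 2.4 × 9.8 = 23.52 N down at 5.3 m → arm 4.1 m, τ = 23.52 × 4.1 = 96.43 N·m clockwise.
Net load moment about support A = 1082 N·m clockwise.
Reaction R at support B is upward at 5.8 m, arm 4.6 m → moment R × 4.6 counterclockwise.
For rotational equilibrium, R × 4.6 = 1082, so R = 235 N.

R_B ≈ 235 N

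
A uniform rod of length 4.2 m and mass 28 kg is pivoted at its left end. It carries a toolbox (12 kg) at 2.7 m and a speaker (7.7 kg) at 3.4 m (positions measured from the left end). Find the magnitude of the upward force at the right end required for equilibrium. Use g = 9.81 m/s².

Taking torques about the left end:
Beam weight: 28 × 9.81 = 274.7 N down at 2.1 m → arm 2.1 m, τ = 274.7 × 2.1 = 576.9 N·m clockwise.
Toolbox: 12 × 9.81 = 117.7 N down at 2.7 m → arm 2.7 m, τ = 117.7 × 2.7 = 317.8 N·m clockwise.
Speaker: 7.7 × 9.81 = 75.54 N down at 3.4 m → arm 3.4 m, τ = 75.54 × 3.4 = 256.8 N·m clockwise.
Net moment of the loads = 1152 N·m clockwise.
The upward force F acts at the right end, arm 4.2 m, giving F × 4.2 counterclockwise.
For rotational equilibrium, F × 4.2 = 1152, so F = 1152 / 4.2 = 274 N.

F ≈ 274 N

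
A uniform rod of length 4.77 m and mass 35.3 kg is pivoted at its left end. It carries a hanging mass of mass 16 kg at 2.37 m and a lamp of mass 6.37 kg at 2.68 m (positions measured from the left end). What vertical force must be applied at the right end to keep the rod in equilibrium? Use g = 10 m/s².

Choose the left end as the axis so the unknown pivot reaction has zero arm there.
Beam weight: 35.3 × 10 = 353 N down at 2.385 m → arm 2.385 m, τ = 353 × 2.385 = 841.9 N·m clockwise.
Hanging mass: 16 × 10 = 160 N down at 2.37 m → arm 2.37 m, τ = 160 × 2.37 = 379.2 N·m clockwise.
Lamp: 6.37 × 10 = 63.7 N down at 2.68 m → arm 2.68 m, τ = 63.7 × 2.68 = 170.7 N·m clockwise.
Net moment of the loads = 1392 N·m clockwise.
The upward force F acts at the right end, arm 4.77 m, giving F × 4.77 counterclockwise.
For rotational equilibrium, F × 4.77 = 1392, so F = 1392 / 4.77 = 292 N.

F ≈ 292 N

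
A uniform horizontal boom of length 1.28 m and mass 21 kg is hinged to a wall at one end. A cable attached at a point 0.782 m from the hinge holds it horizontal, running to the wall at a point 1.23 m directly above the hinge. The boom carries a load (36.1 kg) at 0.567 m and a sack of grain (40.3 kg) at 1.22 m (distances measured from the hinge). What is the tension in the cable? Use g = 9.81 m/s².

T ≈ 1230 N

About the hinge:
Beam weight: 21 × 9.81 = 206 N down at 0.64 m → arm 0.64 m, τ = 206 × 0.64 = 131.8 N·m clockwise.
Load: 36.1 × 9.81 = 354.1 N down at 0.567 m → arm 0.567 m, τ = 354.1 × 0.567 = 200.8 N·m clockwise.
Sack of grain: 40.3 × 9.81 = 395.3 N down at 1.22 m → arm 1.22 m, τ = 395.3 × 1.22 = 482.3 N·m clockwise.
Total clockwise load moment = 814.9 N·m.
The cable tension T acts at 0.782 m; only its component perpendicular to the boom, T sinθ, produces torque. sinθ = h/√(h²+d²) = 1.23/√(1.23²+0.782²) = 0.8439.
Balancing moments: T × 0.782 × 0.8439 = 814.9, giving T = 814.9 / 0.6599 = 1230 N.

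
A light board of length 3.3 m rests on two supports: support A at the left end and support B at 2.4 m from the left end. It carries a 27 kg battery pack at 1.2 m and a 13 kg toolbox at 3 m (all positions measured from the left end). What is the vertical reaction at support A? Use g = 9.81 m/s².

R_A ≈ 101 N

Take moments about support B.
Battery pack: 27 × 9.81 = 264.9 N down at 1.2 m → arm 1.2 m, τ = 264.9 × 1.2 = 317.9 N·m counterclockwise.
Toolbox: 13 × 9.81 = 127.5 N down at 3 m → arm 0.6 m, τ = 127.5 × 0.6 = 76.5 N·m clockwise.
Net load moment about support B = 241.4 N·m counterclockwise.
Reaction R at support A is upward at 0 m, arm 2.4 m → moment R × 2.4 clockwise.
Στ = 0 ⇒ R × 2.4 = 241.4 ⇒ R = 101 N.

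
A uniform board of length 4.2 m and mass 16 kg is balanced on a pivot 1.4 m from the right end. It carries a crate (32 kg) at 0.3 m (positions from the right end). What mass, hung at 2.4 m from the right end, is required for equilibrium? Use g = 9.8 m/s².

m ≈ 24 kg

Taking torques about the pivot (at 1.4 m from the right end):
Beam weight: 16 × 9.8 = 156.8 N down at 2.1 m → arm 0.7 m, τ = 156.8 × 0.7 = 109.8 N·m counterclockwise.
Crate: 32 × 9.8 = 313.6 N down at 0.3 m → arm 1.1 m, τ = 313.6 × 1.1 = 345 N·m clockwise.
Net moment of known loads = 235.2 N·m clockwise.
An unknown mass m at 2.4 m has arm 1 m; its moment is m·g·1 counterclockwise.
Στ = 0 ⇒ m × 9.8 × 1 = 235.2 ⇒ m = 235.2 / (9.8 × 1) = 24 kg.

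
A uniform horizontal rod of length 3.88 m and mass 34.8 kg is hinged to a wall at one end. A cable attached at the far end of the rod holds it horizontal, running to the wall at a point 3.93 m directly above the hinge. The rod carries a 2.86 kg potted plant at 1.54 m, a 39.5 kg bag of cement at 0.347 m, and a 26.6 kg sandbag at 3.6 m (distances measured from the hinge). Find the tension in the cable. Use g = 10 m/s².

T ≈ 657 N

About the hinge:
Beam weight: 34.8 × 10 = 348 N down at 1.94 m → arm 1.94 m, τ = 348 × 1.94 = 675.1 N·m clockwise.
Potted plant: 2.86 × 10 = 28.6 N down at 1.54 m → arm 1.54 m, τ = 28.6 × 1.54 = 44.04 N·m clockwise.
Bag of cement: 39.5 × 10 = 395 N down at 0.347 m → arm 0.347 m, τ = 395 × 0.347 = 137.1 N·m clockwise.
Sandbag: 26.6 × 10 = 266 N down at 3.6 m → arm 3.6 m, τ = 266 × 3.6 = 957.6 N·m clockwise.
Total clockwise load moment = 1814 N·m.
The cable tension T acts at 3.88 m; only its component perpendicular to the rod, T sinθ, produces torque. sinθ = h/√(h²+d²) = 3.93/√(3.93²+3.88²) = 0.7116.
Balancing moments: T × 3.88 × 0.7116 = 1814, giving T = 1814 / 2.761 = 657 N.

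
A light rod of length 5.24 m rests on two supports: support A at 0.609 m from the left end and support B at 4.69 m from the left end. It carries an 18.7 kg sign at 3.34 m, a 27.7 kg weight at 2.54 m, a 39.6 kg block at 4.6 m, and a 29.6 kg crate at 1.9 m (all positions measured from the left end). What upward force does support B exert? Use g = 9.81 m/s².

R_B ≈ 723 N

Choose support A as the axis so its reaction then has zero moment arm.
Sign: 18.7 × 9.81 = 183.4 N down at 3.34 m → arm 2.731 m, τ = 183.4 × 2.731 = 500.9 N·m clockwise.
Weight: 27.7 × 9.81 = 271.7 N down at 2.54 m → arm 1.931 m, τ = 271.7 × 1.931 = 524.7 N·m clockwise.
Block: 39.6 × 9.81 = 388.5 N down at 4.6 m → arm 3.991 m, τ = 388.5 × 3.991 = 1551 N·m clockwise.
Crate: 29.6 × 9.81 = 290.4 N down at 1.9 m → arm 1.291 m, τ = 290.4 × 1.291 = 374.9 N·m clockwise.
Net load moment about support A = 2952 N·m clockwise.
Reaction R at support B is upward at 4.69 m, arm 4.081 m → moment R × 4.081 counterclockwise.
Balancing moments: R × 4.081 = 2952, giving R = 723 N.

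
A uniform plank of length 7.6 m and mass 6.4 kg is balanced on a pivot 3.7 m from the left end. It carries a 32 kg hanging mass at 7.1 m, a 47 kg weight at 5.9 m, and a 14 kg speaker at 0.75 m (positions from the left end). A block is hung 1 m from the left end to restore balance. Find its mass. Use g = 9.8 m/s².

m ≈ 63.5 kg

About the pivot (at 3.7 m from the left end):
Beam weight: 6.4 × 9.8 = 62.72 N down at 3.8 m → arm 0.1 m, τ = 62.72 × 0.1 = 6.272 N·m clockwise.
Hanging mass: 32 × 9.8 = 313.6 N down at 7.1 m → arm 3.4 m, τ = 313.6 × 3.4 = 1066 N·m clockwise.
Weight: 47 × 9.8 = 460.6 N down at 5.9 m → arm 2.2 m, τ = 460.6 × 2.2 = 1013 N·m clockwise.
Speaker: 14 × 9.8 = 137.2 N down at 0.75 m → arm 2.95 m, τ = 137.2 × 2.95 = 404.7 N·m counterclockwise.
Net moment of known loads = 1681 N·m clockwise.
An unknown mass m at 1 m has arm 2.7 m; its moment is m·g·2.7 counterclockwise.
Balancing moments: m × 9.8 × 2.7 = 1681, giving m = 1681 / (9.8 × 2.7) = 63.5 kg.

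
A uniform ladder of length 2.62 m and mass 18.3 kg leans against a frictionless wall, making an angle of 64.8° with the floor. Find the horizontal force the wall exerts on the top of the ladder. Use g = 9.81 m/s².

Choose the foot of the ladder as the axis so the floor normal and friction both act there and drop out.
Ladder weight 18.3×9.81 = 179.5 N acts at 1.31 m along the ladder; its horizontal arm is 1.31·cos64.8° = 0.5578 m → τ = 100.1 N·m clockwise.
Wall normal N acts horizontally at the top; its moment arm is the height L sinθ = 2.62·sin64.8° = 2.371 m, counterclockwise.
Setting net torque to zero: N × 2.371 = 100.1 → N = 42.2 N.

N_wall ≈ 42.2 N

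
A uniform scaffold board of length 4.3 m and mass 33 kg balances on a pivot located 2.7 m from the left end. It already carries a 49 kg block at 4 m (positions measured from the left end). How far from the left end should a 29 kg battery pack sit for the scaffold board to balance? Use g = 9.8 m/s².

x ≈ 1.13 m from the left end

About the pivot (at 2.7 m from the left end):
Beam weight: 33 × 9.8 = 323.4 N down at 2.15 m → arm 0.55 m, τ = 323.4 × 0.55 = 177.9 N·m counterclockwise.
Block: 49 × 9.8 = 480.2 N down at 4 m → arm 1.3 m, τ = 480.2 × 1.3 = 624.3 N·m clockwise.
Net moment of existing loads = 446.4 N·m clockwise.
The battery pack weighs 29 × 9.8 = 284.2 N and must supply an equal counterclockwise moment, so its lever arm about the pivot is 446.4 / 284.2 = 1.57 m.
That puts it at 2.7 − 1.57 = 1.13 m from the left end.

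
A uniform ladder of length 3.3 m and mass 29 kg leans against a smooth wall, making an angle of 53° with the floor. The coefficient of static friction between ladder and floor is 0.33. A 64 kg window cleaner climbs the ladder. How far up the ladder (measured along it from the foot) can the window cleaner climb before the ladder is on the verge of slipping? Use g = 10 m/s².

d ≈ 1.35 m

About the foot of the ladder:
Ladder weight 29×10 = 290 N acts at 1.65 m along the ladder; its horizontal arm is 1.65·cos53° = 0.993 m → τ = 288 N·m clockwise.
Window cleaner weight 64×10 = 640 N at distance d → arm d·cos53° → τ = 640·d·0.6018 clockwise.
Wall normal N at the top has arm L sinθ = 2.635 m counterclockwise, so Στ = 0 gives N·2.635 = 288 + 385.2·d.
ΣFy = 0 ⇒ N_floor = 930 N, so the maximum friction is μ_s·N_floor = 0.33×930 = 306.9 N. ΣFx = 0 ⇒ N_wall = f, so at the slipping point N = 306.9 N.
Substituting: 306.9×2.635 = 288 + 385.2·d ⇒ d = (808.7 − 288) / 385.2 = 1.35 m.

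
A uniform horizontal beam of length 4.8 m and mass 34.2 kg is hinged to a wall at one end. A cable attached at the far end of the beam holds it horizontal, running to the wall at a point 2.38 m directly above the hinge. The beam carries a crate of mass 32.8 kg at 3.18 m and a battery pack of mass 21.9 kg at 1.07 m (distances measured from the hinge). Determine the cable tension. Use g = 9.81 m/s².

Choose the hinge as the axis so the unknown hinge reaction has zero arm there.
Beam weight: 34.2 × 9.81 = 335.5 N down at 2.4 m → arm 2.4 m, τ = 335.5 × 2.4 = 805.2 N·m clockwise.
Crate: 32.8 × 9.81 = 321.8 N down at 3.18 m → arm 3.18 m, τ = 321.8 × 3.18 = 1023 N·m clockwise.
Battery pack: 21.9 × 9.81 = 214.8 N down at 1.07 m → arm 1.07 m, τ = 214.8 × 1.07 = 229.8 N·m clockwise.
Total clockwise load moment = 2058 N·m.
The cable tension T acts at 4.8 m; only its component perpendicular to the beam, T sinθ, produces torque. sinθ = h/√(h²+d²) = 2.38/√(2.38²+4.8²) = 0.4442.
Setting net torque to zero: T × 4.8 × 0.4442 = 2058 → T = 2058 / 2.132 = 965 N.

T ≈ 965 N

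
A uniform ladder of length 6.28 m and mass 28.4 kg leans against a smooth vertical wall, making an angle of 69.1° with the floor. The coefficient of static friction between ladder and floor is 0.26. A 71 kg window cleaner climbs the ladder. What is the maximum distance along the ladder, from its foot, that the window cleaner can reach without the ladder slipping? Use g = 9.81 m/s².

d ≈ 4.73 m

Taking torques about the foot of the ladder:
Ladder weight 28.4×9.81 = 278.6 N acts at 3.14 m along the ladder; its horizontal arm is 3.14·cos69.1° = 1.12 m → τ = 312 N·m clockwise.
Window cleaner weight 71×9.81 = 696.5 N at distance d → arm d·cos69.1° → τ = 696.5·d·0.3567 clockwise.
Wall normal N at the top has arm L sinθ = 5.867 m counterclockwise, so Στ = 0 gives N·5.867 = 312 + 248.4·d.
ΣFy = 0 ⇒ N_floor = 975.1 N, so the maximum friction is μ_s·N_floor = 0.26×975.1 = 253.5 N. ΣFx = 0 ⇒ N_wall = f, so at the slipping point N = 253.5 N.
Substituting: 253.5×5.867 = 312 + 248.4·d ⇒ d = (1487 − 312) / 248.4 = 4.73 m.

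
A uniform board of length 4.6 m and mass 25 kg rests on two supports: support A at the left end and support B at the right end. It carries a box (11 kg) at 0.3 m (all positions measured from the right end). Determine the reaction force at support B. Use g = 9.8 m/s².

Choose support A as the axis so its reaction then has zero moment arm.
Beam weight: 25 × 9.8 = 245 N down at 2.3 m → arm 2.3 m, τ = 245 × 2.3 = 563.5 N·m clockwise.
Box: 11 × 9.8 = 107.8 N down at 0.3 m → arm 4.3 m, τ = 107.8 × 4.3 = 463.5 N·m clockwise.
Net load moment about support A = 1027 N·m clockwise.
Reaction R at support B is upward at 0 m, arm 4.6 m → moment R × 4.6 counterclockwise.
Στ = 0 ⇒ R × 4.6 = 1027 ⇒ R = 223 N.

R_B ≈ 223 N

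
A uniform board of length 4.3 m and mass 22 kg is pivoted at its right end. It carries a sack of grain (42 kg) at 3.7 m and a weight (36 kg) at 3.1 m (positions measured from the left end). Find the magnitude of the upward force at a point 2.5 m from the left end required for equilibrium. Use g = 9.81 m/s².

Choose the right end as the axis so the unknown pivot reaction has zero arm there.
Beam weight: 22 × 9.81 = 215.8 N down at 2.15 m → arm 2.15 m, τ = 215.8 × 2.15 = 464 N·m counterclockwise.
Sack of grain: 42 × 9.81 = 412 N down at 3.7 m → arm 0.6 m, τ = 412 × 0.6 = 247.2 N·m counterclockwise.
Weight: 36 × 9.81 = 353.2 N down at 3.1 m → arm 1.2 m, τ = 353.2 × 1.2 = 423.8 N·m counterclockwise.
Net moment of the loads = 1135 N·m counterclockwise.
The upward force F acts at a point 2.5 m from the left end, arm 1.8 m, giving F × 1.8 clockwise.
Στ = 0 ⇒ F × 1.8 = 1135 ⇒ F = 1135 / 1.8 = 631 N.

F ≈ 631 N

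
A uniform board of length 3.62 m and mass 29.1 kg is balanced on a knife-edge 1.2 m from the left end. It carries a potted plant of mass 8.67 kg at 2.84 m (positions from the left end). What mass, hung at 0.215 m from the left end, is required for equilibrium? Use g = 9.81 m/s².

Sum moments about the knife-edge (at 1.2 m from the left end) (the support reaction has zero arm there).
Beam weight: 29.1 × 9.81 = 285.5 N down at 1.81 m → arm 0.61 m, τ = 285.5 × 0.61 = 174.2 N·m clockwise.
Potted plant: 8.67 × 9.81 = 85.05 N down at 2.84 m → arm 1.64 m, τ = 85.05 × 1.64 = 139.5 N·m clockwise.
Net moment of known loads = 313.7 N·m clockwise.
An unknown mass m at 0.215 m has arm 0.985 m; its moment is m·g·0.985 counterclockwise.
Setting net torque to zero: m × 9.81 × 0.985 = 313.7 → m = 313.7 / (9.81 × 0.985) = 32.5 kg.

m ≈ 32.5 kg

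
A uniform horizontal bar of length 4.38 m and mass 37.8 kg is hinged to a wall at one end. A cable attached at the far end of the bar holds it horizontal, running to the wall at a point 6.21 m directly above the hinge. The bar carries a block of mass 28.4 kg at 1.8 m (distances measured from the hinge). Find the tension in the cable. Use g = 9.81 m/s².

T ≈ 367 N

About the hinge:
Beam weight: 37.8 × 9.81 = 370.8 N down at 2.19 m → arm 2.19 m, τ = 370.8 × 2.19 = 812.1 N·m clockwise.
Block: 28.4 × 9.81 = 278.6 N down at 1.8 m → arm 1.8 m, τ = 278.6 × 1.8 = 501.5 N·m clockwise.
Total clockwise load moment = 1314 N·m.
The cable tension T acts at 4.38 m; only its component perpendicular to the bar, T sinθ, produces torque. sinθ = h/√(h²+d²) = 6.21/√(6.21²+4.38²) = 0.8172.
Setting net torque to zero: T × 4.38 × 0.8172 = 1314 → T = 1314 / 3.579 = 367 N.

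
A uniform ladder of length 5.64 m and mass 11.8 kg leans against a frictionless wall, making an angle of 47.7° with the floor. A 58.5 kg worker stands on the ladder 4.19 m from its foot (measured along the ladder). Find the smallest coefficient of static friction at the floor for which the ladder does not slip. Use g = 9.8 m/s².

Choose the foot of the ladder as the axis so the floor normal and friction both act there and drop out.
Ladder weight 11.8×9.8 = 115.6 N acts at 2.82 m along the ladder; its horizontal arm is 2.82·cos47.7° = 1.898 m → τ = 219.4 N·m clockwise.
Worker: 58.5×9.8 = 573.3 N at 4.19 m → arm 2.82 m → τ = 1617 N·m clockwise.
Wall normal N acts horizontally at the top; its moment arm is the height L sinθ = 5.64·sin47.7° = 4.172 m, counterclockwise.
For rotational equilibrium, N × 4.172 = 1836, so N = 440.1 N.
ΣFx = 0 ⇒ f = N_wall = 440.1 N. ΣFy = 0 ⇒ N_floor = 688.9 N.
μ_min = f / N_floor = 440.1 / 688.9 = 0.639.

μ_min ≈ 0.639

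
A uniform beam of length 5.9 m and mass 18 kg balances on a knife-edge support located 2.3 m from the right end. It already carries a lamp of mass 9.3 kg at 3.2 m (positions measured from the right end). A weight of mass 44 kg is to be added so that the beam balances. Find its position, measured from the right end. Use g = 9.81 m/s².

x ≈ 1.84 m from the right end

Sum moments about the knife-edge support (at 2.3 m from the right end) (the support reaction has zero arm there).
Beam weight: 18 × 9.81 = 176.6 N down at 2.95 m → arm 0.65 m, τ = 176.6 × 0.65 = 114.8 N·m counterclockwise.
Lamp: 9.3 × 9.81 = 91.23 N down at 3.2 m → arm 0.9 m, τ = 91.23 × 0.9 = 82.11 N·m counterclockwise.
Net moment of existing loads = 196.9 N·m counterclockwise.
The weight weighs 44 × 9.81 = 431.6 N and must supply an equal clockwise moment, so its lever arm about the knife-edge support is 196.9 / 431.6 = 0.456 m.
That puts it at 2.3 − 0.456 = 1.84 m from the right end.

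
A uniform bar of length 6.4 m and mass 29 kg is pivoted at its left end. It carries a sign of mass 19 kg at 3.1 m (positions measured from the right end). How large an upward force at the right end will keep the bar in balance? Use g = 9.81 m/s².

About the left end:
Beam weight: 29 × 9.81 = 284.5 N down at 3.2 m → arm 3.2 m, τ = 284.5 × 3.2 = 910.4 N·m clockwise.
Sign: 19 × 9.81 = 186.4 N down at 3.1 m → arm 3.3 m, τ = 186.4 × 3.3 = 615.1 N·m clockwise.
Net moment of the loads = 1526 N·m clockwise.
The upward force F acts at the right end, arm 6.4 m, giving F × 6.4 counterclockwise.
Balancing moments: F × 6.4 = 1526, giving F = 1526 / 6.4 = 238 N.

F ≈ 238 N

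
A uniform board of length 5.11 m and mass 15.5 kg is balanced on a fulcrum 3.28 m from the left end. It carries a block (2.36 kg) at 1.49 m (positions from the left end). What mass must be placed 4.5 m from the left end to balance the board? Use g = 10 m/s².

m ≈ 12.7 kg

Choose the fulcrum (at 3.28 m from the left end) as the axis so the support reaction has zero arm there.
Beam weight: 15.5 × 10 = 155 N down at 2.555 m → arm 0.725 m, τ = 155 × 0.725 = 112.4 N·m counterclockwise.
Block: 2.36 × 10 = 23.6 N down at 1.49 m → arm 1.79 m, τ = 23.6 × 1.79 = 42.24 N·m counterclockwise.
Net moment of known loads = 154.6 N·m counterclockwise.
An unknown mass m at 4.5 m has arm 1.22 m; its moment is m·g·1.22 clockwise.
Setting net torque to zero: m × 10 × 1.22 = 154.6 → m = 154.6 / (10 × 1.22) = 12.7 kg.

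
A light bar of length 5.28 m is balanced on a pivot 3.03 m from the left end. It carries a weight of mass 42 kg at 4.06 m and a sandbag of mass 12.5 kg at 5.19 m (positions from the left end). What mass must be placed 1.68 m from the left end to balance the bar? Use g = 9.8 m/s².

Take moments about the pivot (at 3.03 m from the left end).
Weight: 42 × 9.8 = 411.6 N down at 4.06 m → arm 1.03 m, τ = 411.6 × 1.03 = 423.9 N·m clockwise.
Sandbag: 12.5 × 9.8 = 122.5 N down at 5.19 m → arm 2.16 m, τ = 122.5 × 2.16 = 264.6 N·m clockwise.
Net moment of known loads = 688.5 N·m clockwise.
An unknown mass m at 1.68 m has arm 1.35 m; its moment is m·g·1.35 counterclockwise.
Balancing moments: m × 9.8 × 1.35 = 688.5, giving m = 688.5 / (9.8 × 1.35) = 52 kg.

m ≈ 52 kg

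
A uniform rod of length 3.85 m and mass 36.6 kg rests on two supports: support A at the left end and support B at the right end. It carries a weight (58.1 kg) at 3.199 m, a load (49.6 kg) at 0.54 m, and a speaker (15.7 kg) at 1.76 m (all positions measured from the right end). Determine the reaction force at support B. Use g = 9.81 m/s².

R_B ≈ 778 N

Take moments about support A.
Beam weight: 36.6 × 9.81 = 359 N down at 1.925 m → arm 1.925 m, τ = 359 × 1.925 = 691.1 N·m clockwise.
Weight: 58.1 × 9.81 = 570 N down at 3.199 m → arm 0.651 m, τ = 570 × 0.651 = 371.1 N·m clockwise.
Load: 49.6 × 9.81 = 486.6 N down at 0.54 m → arm 3.31 m, τ = 486.6 × 3.31 = 1611 N·m clockwise.
Speaker: 15.7 × 9.81 = 154 N down at 1.76 m → arm 2.09 m, τ = 154 × 2.09 = 321.9 N·m clockwise.
Net load moment about support A = 2995 N·m clockwise.
Reaction R at support B is upward at 0 m, arm 3.85 m → moment R × 3.85 counterclockwise.
Setting net torque to zero: R × 3.85 = 2995 → R = 778 N.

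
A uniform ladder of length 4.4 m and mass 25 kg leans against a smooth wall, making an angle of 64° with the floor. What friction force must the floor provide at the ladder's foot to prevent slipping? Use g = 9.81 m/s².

About the foot of the ladder:
Ladder weight 25×9.81 = 245.2 N acts at 2.2 m along the ladder; its horizontal arm is 2.2·cos64° = 0.9644 m → τ = 236.5 N·m clockwise.
Wall normal N acts horizontally at the top; its moment arm is the height L sinθ = 4.4·sin64° = 3.955 m, counterclockwise.
For rotational equilibrium, N × 3.955 = 236.5, so N = 59.8 N.
ΣFx = 0: friction at the foot balances the wall's push, so f = N_wall = 59.8 N.

f ≈ 59.8 N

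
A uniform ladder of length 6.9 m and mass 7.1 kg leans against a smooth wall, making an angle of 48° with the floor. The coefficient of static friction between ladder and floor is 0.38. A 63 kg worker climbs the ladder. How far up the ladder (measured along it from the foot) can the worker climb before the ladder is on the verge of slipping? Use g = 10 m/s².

About the foot of the ladder:
Ladder weight 7.1×10 = 71 N acts at 3.45 m along the ladder; its horizontal arm is 3.45·cos48° = 2.309 m → τ = 163.9 N·m clockwise.
Worker weight 63×10 = 630 N at distance d → arm d·cos48° → τ = 630·d·0.6691 clockwise.
Wall normal N at the top has arm L sinθ = 5.128 m counterclockwise, so Στ = 0 gives N·5.128 = 163.9 + 421.5·d.
ΣFy = 0 ⇒ N_floor = 701 N, so the maximum friction is μ_s·N_floor = 0.38×701 = 266.4 N. ΣFx = 0 ⇒ N_wall = f, so at the slipping point N = 266.4 N.
Substituting: 266.4×5.128 = 163.9 + 421.5·d ⇒ d = (1366 − 163.9) / 421.5 = 2.85 m.

d ≈ 2.85 m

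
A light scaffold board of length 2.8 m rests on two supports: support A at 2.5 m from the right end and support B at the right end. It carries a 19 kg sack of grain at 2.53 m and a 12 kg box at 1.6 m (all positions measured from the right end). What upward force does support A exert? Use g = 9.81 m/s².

R_A ≈ 264 N

Take moments about support B.
Sack of grain: 19 × 9.81 = 186.4 N down at 2.53 m → arm 2.53 m, τ = 186.4 × 2.53 = 471.6 N·m counterclockwise.
Box: 12 × 9.81 = 117.7 N down at 1.6 m → arm 1.6 m, τ = 117.7 × 1.6 = 188.3 N·m counterclockwise.
Net load moment about support B = 659.9 N·m counterclockwise.
Reaction R at support A is upward at 2.5 m, arm 2.5 m → moment R × 2.5 clockwise.
Στ = 0 ⇒ R × 2.5 = 659.9 ⇒ R = 264 N.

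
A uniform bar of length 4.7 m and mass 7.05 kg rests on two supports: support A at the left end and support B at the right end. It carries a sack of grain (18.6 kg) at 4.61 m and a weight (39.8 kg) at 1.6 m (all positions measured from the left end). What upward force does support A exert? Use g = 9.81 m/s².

Take moments about support B.
Beam weight: 7.05 × 9.81 = 69.16 N down at 2.35 m → arm 2.35 m, τ = 69.16 × 2.35 = 162.5 N·m counterclockwise.
Sack of grain: 18.6 × 9.81 = 182.5 N down at 4.61 m → arm 0.09 m, τ = 182.5 × 0.09 = 16.43 N·m counterclockwise.
Weight: 39.8 × 9.81 = 390.4 N down at 1.6 m → arm 3.1 m, τ = 390.4 × 3.1 = 1210 N·m counterclockwise.
Net load moment about support B = 1389 N·m counterclockwise.
Reaction R at support A is upward at 0 m, arm 4.7 m → moment R × 4.7 clockwise.
For rotational equilibrium, R × 4.7 = 1389, so R = 296 N.

R_A ≈ 296 N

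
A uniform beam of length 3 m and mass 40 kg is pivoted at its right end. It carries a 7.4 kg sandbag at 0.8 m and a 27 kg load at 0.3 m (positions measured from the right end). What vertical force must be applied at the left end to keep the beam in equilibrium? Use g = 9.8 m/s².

Taking torques about the right end:
Beam weight: 40 × 9.8 = 392 N down at 1.5 m → arm 1.5 m, τ = 392 × 1.5 = 588 N·m counterclockwise.
Sandbag: 7.4 × 9.8 = 72.52 N down at 0.8 m → arm 0.8 m, τ = 72.52 × 0.8 = 58.02 N·m counterclockwise.
Load: 27 × 9.8 = 264.6 N down at 0.3 m → arm 0.3 m, τ = 264.6 × 0.3 = 79.38 N·m counterclockwise.
Net moment of the loads = 725.4 N·m counterclockwise.
The upward force F acts at the left end, arm 3 m, giving F × 3 clockwise.
Setting net torque to zero: F × 3 = 725.4 → F = 725.4 / 3 = 242 N.

F ≈ 242 N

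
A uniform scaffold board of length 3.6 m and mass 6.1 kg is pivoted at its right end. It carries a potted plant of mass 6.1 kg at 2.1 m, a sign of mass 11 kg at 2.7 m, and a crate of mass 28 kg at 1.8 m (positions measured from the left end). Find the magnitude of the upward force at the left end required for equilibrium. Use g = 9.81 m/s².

Sum moments about the right end (the unknown pivot reaction has zero arm there).
Beam weight: 6.1 × 9.81 = 59.84 N down at 1.8 m → arm 1.8 m, τ = 59.84 × 1.8 = 107.7 N·m counterclockwise.
Potted plant: 6.1 × 9.81 = 59.84 N down at 2.1 m → arm 1.5 m, τ = 59.84 × 1.5 = 89.76 N·m counterclockwise.
Sign: 11 × 9.81 = 107.9 N down at 2.7 m → arm 0.9 m, τ = 107.9 × 0.9 = 97.11 N·m counterclockwise.
Crate: 28 × 9.81 = 274.7 N down at 1.8 m → arm 1.8 m, τ = 274.7 × 1.8 = 494.5 N·m counterclockwise.
Net moment of the loads = 789.1 N·m counterclockwise.
The upward force F acts at the left end, arm 3.6 m, giving F × 3.6 clockwise.
Balancing moments: F × 3.6 = 789.1, giving F = 789.1 / 3.6 = 219 N.

F ≈ 219 N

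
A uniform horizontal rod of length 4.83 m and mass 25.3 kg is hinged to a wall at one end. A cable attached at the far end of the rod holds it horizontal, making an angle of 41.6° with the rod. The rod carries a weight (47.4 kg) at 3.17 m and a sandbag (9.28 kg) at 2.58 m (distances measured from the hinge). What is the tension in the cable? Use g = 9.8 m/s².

Taking torques about the hinge:
Beam weight: 25.3 × 9.8 = 247.9 N down at 2.415 m → arm 2.415 m, τ = 247.9 × 2.415 = 598.7 N·m clockwise.
Weight: 47.4 × 9.8 = 464.5 N down at 3.17 m → arm 3.17 m, τ = 464.5 × 3.17 = 1472 N·m clockwise.
Sandbag: 9.28 × 9.8 = 90.94 N down at 2.58 m → arm 2.58 m, τ = 90.94 × 2.58 = 234.6 N·m clockwise.
Total clockwise load moment = 2305 N·m.
The cable tension T acts at 4.83 m; only its component perpendicular to the rod, T sinθ, produces torque. sin 41.6° = 0.6639.
Setting net torque to zero: T × 4.83 × 0.6639 = 2305 → T = 2305 / 3.207 = 719 N.

T ≈ 719 N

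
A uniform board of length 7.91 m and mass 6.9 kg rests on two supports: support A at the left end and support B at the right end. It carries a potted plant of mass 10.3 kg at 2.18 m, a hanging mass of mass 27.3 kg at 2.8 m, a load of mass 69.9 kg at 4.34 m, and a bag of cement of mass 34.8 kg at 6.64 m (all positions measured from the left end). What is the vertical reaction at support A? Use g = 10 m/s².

R_A ≈ 657 N

About support B:
Beam weight: 6.9 × 10 = 69 N down at 3.955 m → arm 3.955 m, τ = 69 × 3.955 = 272.9 N·m counterclockwise.
Potted plant: 10.3 × 10 = 103 N down at 2.18 m → arm 5.73 m, τ = 103 × 5.73 = 590.2 N·m counterclockwise.
Hanging mass: 27.3 × 10 = 273 N down at 2.8 m → arm 5.11 m, τ = 273 × 5.11 = 1395 N·m counterclockwise.
Load: 69.9 × 10 = 699 N down at 4.34 m → arm 3.57 m, τ = 699 × 3.57 = 2495 N·m counterclockwise.
Bag of cement: 34.8 × 10 = 348 N down at 6.64 m → arm 1.27 m, τ = 348 × 1.27 = 442 N·m counterclockwise.
Net load moment about support B = 5195 N·m counterclockwise.
Reaction R at support A is upward at 0 m, arm 7.91 m → moment R × 7.91 clockwise.
Στ = 0 ⇒ R × 7.91 = 5195 ⇒ R = 657 N.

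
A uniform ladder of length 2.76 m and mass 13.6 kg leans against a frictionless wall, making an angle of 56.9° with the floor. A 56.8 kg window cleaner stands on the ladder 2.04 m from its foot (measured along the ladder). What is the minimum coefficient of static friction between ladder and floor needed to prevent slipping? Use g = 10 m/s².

Sum moments about the foot of the ladder (the floor normal and friction both act there and drop out).
Ladder weight 13.6×10 = 136 N acts at 1.38 m along the ladder; its horizontal arm is 1.38·cos56.9° = 0.7536 m → τ = 102.5 N·m clockwise.
Window cleaner: 56.8×10 = 568 N at 2.04 m → arm 1.114 m → τ = 632.8 N·m clockwise.
Wall normal N acts horizontally at the top; its moment arm is the height L sinθ = 2.76·sin56.9° = 2.312 m, counterclockwise.
Balancing moments: N × 2.312 = 735.3, giving N = 318 N.
ΣFx = 0 ⇒ f = N_wall = 318 N. ΣFy = 0 ⇒ N_floor = 704 N.
μ_min = f / N_floor = 318 / 704 = 0.452.

μ_min ≈ 0.452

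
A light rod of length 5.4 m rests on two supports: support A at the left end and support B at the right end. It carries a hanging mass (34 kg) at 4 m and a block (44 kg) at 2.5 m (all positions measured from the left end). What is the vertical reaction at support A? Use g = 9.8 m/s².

Taking torques about support B:
Hanging mass: 34 × 9.8 = 333.2 N down at 4 m → arm 1.4 m, τ = 333.2 × 1.4 = 466.5 N·m counterclockwise.
Block: 44 × 9.8 = 431.2 N down at 2.5 m → arm 2.9 m, τ = 431.2 × 2.9 = 1250 N·m counterclockwise.
Net load moment about support B = 1716 N·m counterclockwise.
Reaction R at support A is upward at 0 m, arm 5.4 m → moment R × 5.4 clockwise.
Balancing moments: R × 5.4 = 1716, giving R = 318 N.

R_A ≈ 318 N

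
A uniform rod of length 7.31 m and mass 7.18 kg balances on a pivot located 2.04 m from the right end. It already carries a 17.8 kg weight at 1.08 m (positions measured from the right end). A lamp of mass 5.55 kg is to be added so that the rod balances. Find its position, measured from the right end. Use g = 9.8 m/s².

x ≈ 3.03 m from the right end

About the pivot (at 2.04 m from the right end):
Beam weight: 7.18 × 9.8 = 70.36 N down at 3.655 m → arm 1.615 m, τ = 70.36 × 1.615 = 113.6 N·m counterclockwise.
Weight: 17.8 × 9.8 = 174.4 N down at 1.08 m → arm 0.96 m, τ = 174.4 × 0.96 = 167.4 N·m clockwise.
Net moment of existing loads = 53.8 N·m clockwise.
The lamp weighs 5.55 × 9.8 = 54.39 N and must supply an equal counterclockwise moment, so its lever arm about the pivot is 53.8 / 54.39 = 0.989 m.
That puts it at 2.04 + 0.989 = 3.03 m from the right end.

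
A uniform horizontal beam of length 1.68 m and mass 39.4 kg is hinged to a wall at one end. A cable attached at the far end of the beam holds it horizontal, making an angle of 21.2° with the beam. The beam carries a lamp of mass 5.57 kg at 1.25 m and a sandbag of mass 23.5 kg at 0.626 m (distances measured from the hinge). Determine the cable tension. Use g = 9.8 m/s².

Taking torques about the hinge:
Beam weight: 39.4 × 9.8 = 386.1 N down at 0.84 m → arm 0.84 m, τ = 386.1 × 0.84 = 324.3 N·m clockwise.
Lamp: 5.57 × 9.8 = 54.59 N down at 1.25 m → arm 1.25 m, τ = 54.59 × 1.25 = 68.24 N·m clockwise.
Sandbag: 23.5 × 9.8 = 230.3 N down at 0.626 m → arm 0.626 m, τ = 230.3 × 0.626 = 144.2 N·m clockwise.
Total clockwise load moment = 536.7 N·m.
The cable tension T acts at 1.68 m; only its component perpendicular to the beam, T sinθ, produces torque. sin 21.2° = 0.3616.
Στ = 0 ⇒ T × 1.68 × 0.3616 = 536.7 ⇒ T = 536.7 / 0.6075 = 883 N.

T ≈ 883 N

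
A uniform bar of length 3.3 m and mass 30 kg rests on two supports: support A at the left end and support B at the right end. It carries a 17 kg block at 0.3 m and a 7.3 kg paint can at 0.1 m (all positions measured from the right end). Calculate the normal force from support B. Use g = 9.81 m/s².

R_B ≈ 368 N

Taking torques about support A:
Beam weight: 30 × 9.81 = 294.3 N down at 1.65 m → arm 1.65 m, τ = 294.3 × 1.65 = 485.6 N·m clockwise.
Block: 17 × 9.81 = 166.8 N down at 0.3 m → arm 3 m, τ = 166.8 × 3 = 500.4 N·m clockwise.
Paint can: 7.3 × 9.81 = 71.61 N down at 0.1 m → arm 3.2 m, τ = 71.61 × 3.2 = 229.2 N·m clockwise.
Net load moment about support A = 1215 N·m clockwise.
Reaction R at support B is upward at 0 m, arm 3.3 m → moment R × 3.3 counterclockwise.
For rotational equilibrium, R × 3.3 = 1215, so R = 368 N.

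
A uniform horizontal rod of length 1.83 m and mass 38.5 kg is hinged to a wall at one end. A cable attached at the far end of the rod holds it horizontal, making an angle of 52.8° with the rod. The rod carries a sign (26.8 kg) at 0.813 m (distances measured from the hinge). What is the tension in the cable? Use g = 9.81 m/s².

Take moments about the hinge.
Beam weight: 38.5 × 9.81 = 377.7 N down at 0.915 m → arm 0.915 m, τ = 377.7 × 0.915 = 345.6 N·m clockwise.
Sign: 26.8 × 9.81 = 262.9 N down at 0.813 m → arm 0.813 m, τ = 262.9 × 0.813 = 213.7 N·m clockwise.
Total clockwise load moment = 559.3 N·m.
The cable tension T acts at 1.83 m; only its component perpendicular to the rod, T sinθ, produces torque. sin 52.8° = 0.7965.
Balancing moments: T × 1.83 × 0.7965 = 559.3, giving T = 559.3 / 1.458 = 384 N.

T ≈ 384 N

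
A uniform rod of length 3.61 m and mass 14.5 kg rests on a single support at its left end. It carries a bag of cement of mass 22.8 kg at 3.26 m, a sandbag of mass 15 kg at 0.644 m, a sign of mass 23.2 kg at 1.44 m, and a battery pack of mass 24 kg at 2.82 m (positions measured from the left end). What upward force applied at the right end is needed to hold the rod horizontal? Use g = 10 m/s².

Take moments about the left end.
Beam weight: 14.5 × 10 = 145 N down at 1.805 m → arm 1.805 m, τ = 145 × 1.805 = 261.7 N·m clockwise.
Bag of cement: 22.8 × 10 = 228 N down at 3.26 m → arm 3.26 m, τ = 228 × 3.26 = 743.3 N·m clockwise.
Sandbag: 15 × 10 = 150 N down at 0.644 m → arm 0.644 m, τ = 150 × 0.644 = 96.6 N·m clockwise.
Sign: 23.2 × 10 = 232 N down at 1.44 m → arm 1.44 m, τ = 232 × 1.44 = 334.1 N·m clockwise.
Battery pack: 24 × 10 = 240 N down at 2.82 m → arm 2.82 m, τ = 240 × 2.82 = 676.8 N·m clockwise.
Net moment of the loads = 2112 N·m clockwise.
The upward force F acts at the right end, arm 3.61 m, giving F × 3.61 counterclockwise.
Στ = 0 ⇒ F × 3.61 = 2112 ⇒ F = 2112 / 3.61 = 585 N.

F ≈ 585 N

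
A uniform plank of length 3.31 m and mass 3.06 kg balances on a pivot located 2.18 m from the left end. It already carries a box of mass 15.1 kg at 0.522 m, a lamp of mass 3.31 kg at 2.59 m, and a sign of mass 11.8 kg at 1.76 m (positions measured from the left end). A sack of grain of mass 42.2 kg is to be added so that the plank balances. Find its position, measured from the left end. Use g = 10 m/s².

Sum moments about the pivot (at 2.18 m from the left end) (the support reaction has zero arm there).
Beam weight: 3.06 × 10 = 30.6 N down at 1.655 m → arm 0.525 m, τ = 30.6 × 0.525 = 16.07 N·m counterclockwise.
Box: 15.1 × 10 = 151 N down at 0.522 m → arm 1.658 m, τ = 151 × 1.658 = 250.4 N·m counterclockwise.
Lamp: 3.31 × 10 = 33.1 N down at 2.59 m → arm 0.41 m, τ = 33.1 × 0.41 = 13.57 N·m clockwise.
Sign: 11.8 × 10 = 118 N down at 1.76 m → arm 0.42 m, τ = 118 × 0.42 = 49.56 N·m counterclockwise.
Net moment of existing loads = 302.5 N·m counterclockwise.
The sack of grain weighs 42.2 × 10 = 422 N and must supply an equal clockwise moment, so its lever arm about the pivot is 302.5 / 422 = 0.717 m.
That puts it at 2.18 + 0.717 = 2.9 m from the left end.

x ≈ 2.9 m from the left end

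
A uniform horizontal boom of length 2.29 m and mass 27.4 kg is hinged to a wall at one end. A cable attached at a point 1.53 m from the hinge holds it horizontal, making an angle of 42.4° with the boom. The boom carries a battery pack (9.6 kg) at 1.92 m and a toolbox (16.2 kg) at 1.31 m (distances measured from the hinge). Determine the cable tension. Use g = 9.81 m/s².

Choose the hinge as the axis so the unknown hinge reaction has zero arm there.
Beam weight: 27.4 × 9.81 = 268.8 N down at 1.145 m → arm 1.145 m, τ = 268.8 × 1.145 = 307.8 N·m clockwise.
Battery pack: 9.6 × 9.81 = 94.18 N down at 1.92 m → arm 1.92 m, τ = 94.18 × 1.92 = 180.8 N·m clockwise.
Toolbox: 16.2 × 9.81 = 158.9 N down at 1.31 m → arm 1.31 m, τ = 158.9 × 1.31 = 208.2 N·m clockwise.
Total clockwise load moment = 696.8 N·m.
The cable tension T acts at 1.53 m; only its component perpendicular to the boom, T sinθ, produces torque. sin 42.4° = 0.6743.
Στ = 0 ⇒ T × 1.53 × 0.6743 = 696.8 ⇒ T = 696.8 / 1.032 = 675 N.

T ≈ 675 N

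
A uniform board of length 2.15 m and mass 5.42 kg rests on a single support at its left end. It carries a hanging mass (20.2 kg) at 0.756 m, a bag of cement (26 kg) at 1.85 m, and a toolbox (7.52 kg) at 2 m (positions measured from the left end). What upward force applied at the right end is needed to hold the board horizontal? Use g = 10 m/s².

F ≈ 392 N

Take moments about the left end.
Beam weight: 5.42 × 10 = 54.2 N down at 1.075 m → arm 1.075 m, τ = 54.2 × 1.075 = 58.27 N·m clockwise.
Hanging mass: 20.2 × 10 = 202 N down at 0.756 m → arm 0.756 m, τ = 202 × 0.756 = 152.7 N·m clockwise.
Bag of cement: 26 × 10 = 260 N down at 1.85 m → arm 1.85 m, τ = 260 × 1.85 = 481 N·m clockwise.
Toolbox: 7.52 × 10 = 75.2 N down at 2 m → arm 2 m, τ = 75.2 × 2 = 150.4 N·m clockwise.
Net moment of the loads = 842.4 N·m clockwise.
The upward force F acts at the right end, arm 2.15 m, giving F × 2.15 counterclockwise.
Στ = 0 ⇒ F × 2.15 = 842.4 ⇒ F = 842.4 / 2.15 = 392 N.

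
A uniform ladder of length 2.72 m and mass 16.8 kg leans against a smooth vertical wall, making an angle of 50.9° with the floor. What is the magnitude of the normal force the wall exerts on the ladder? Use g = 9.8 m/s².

Taking torques about the foot of the ladder:
Ladder weight 16.8×9.8 = 164.6 N acts at 1.36 m along the ladder; its horizontal arm is 1.36·cos50.9° = 0.8577 m → τ = 141.2 N·m clockwise.
Wall normal N acts horizontally at the top; its moment arm is the height L sinθ = 2.72·sin50.9° = 2.111 m, counterclockwise.
Στ = 0 ⇒ N × 2.111 = 141.2 ⇒ N = 66.9 N.

N_wall ≈ 66.9 N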